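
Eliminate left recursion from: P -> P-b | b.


Left-recursive alternatives: P-b; non-recursive: b
Introduce P': P -> bP', P' -> -bP' | ε


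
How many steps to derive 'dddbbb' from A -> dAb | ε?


Derivation: A => dAb => ddAbb => dddAbbb => dddbbb
Steps: 4


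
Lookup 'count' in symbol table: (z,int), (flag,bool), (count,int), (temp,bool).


Lookup 'count' → type int


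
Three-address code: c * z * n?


Break into single-operator statements:
t1 = c * z
t2 = t1 * n


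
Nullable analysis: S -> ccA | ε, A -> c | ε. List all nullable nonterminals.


A nonterminal is nullable iff some alternative derives ε (directly, or every symbol in it is nullable)
Nullable: {A, S}


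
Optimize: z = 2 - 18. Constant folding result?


2 - 18 = -16 at compile time
Optimized: z = -16


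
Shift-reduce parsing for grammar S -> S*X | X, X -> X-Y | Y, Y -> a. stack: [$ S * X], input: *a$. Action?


handle 'S*X' on top; lookahead ∈ FOLLOW(S) = {*, $}
Action: reduce (S -> S*X)


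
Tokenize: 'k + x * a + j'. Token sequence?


Scan left to right, longest-match per lexeme
Tokens: ID(k), OP(+), ID(x), OP(*), ID(a), OP(+), ID(j)


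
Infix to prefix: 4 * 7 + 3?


left-to-right (same/higher precedence on left): tree is (+ (* 4 7) 3)
Prefix: + * 4 7 3


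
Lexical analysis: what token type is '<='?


Pattern: operator symbol
Type: OPERATOR


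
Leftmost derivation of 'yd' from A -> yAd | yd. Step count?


Derivation: A => yd
Steps: 1


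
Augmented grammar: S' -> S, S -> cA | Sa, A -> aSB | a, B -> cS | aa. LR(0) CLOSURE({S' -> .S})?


Start: S' -> .S
For each item with dot before a nonterminal B, add B -> .γ for every B-production
Closure: [S' -> .S, S -> .cA, S -> .Sa]


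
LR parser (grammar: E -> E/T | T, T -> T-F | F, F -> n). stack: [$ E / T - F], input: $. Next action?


handle 'T-F' on top
Action: reduce (T -> T-F)


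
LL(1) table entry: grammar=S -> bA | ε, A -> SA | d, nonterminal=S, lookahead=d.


For [S, d]: ε is nullable and 'd' ∈ FOLLOW(S)
Entry: S -> ε


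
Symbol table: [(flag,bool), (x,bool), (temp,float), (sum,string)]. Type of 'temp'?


Lookup 'temp' → type float


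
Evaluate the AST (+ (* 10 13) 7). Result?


Evaluate inner: (* 10 13) = 130
Evaluate root: (+ 130 7) = 137
Result: 137


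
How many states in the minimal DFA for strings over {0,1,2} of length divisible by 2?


Track length mod 2: states 0..1, accept at 0
Minimal DFA: 2 states


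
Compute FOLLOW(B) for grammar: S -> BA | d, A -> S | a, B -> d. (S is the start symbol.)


$ ∈ FOLLOW(S). For each A -> αBβ: add FIRST(β)\{ε} to FOLLOW(B); if β nullable, add FOLLOW(A).
FOLLOW(B) = {a, d}


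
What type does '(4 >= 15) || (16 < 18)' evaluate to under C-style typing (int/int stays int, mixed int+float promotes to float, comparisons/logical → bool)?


Operand types: bool || bool
Rule: logical operators take bool operands and yield bool
Result type: bool


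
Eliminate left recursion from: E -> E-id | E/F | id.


Left-recursive alternatives: E-id, E/F; non-recursive: id
Introduce E': E -> idE', E' -> -idE' | /FE' | ε


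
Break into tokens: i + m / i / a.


Scan left to right, longest-match per lexeme
Tokens: ID(i), OP(+), ID(m), OP(/), ID(i), OP(/), ID(a)


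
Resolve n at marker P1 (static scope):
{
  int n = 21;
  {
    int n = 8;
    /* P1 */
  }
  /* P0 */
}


n declared in the same block as P1
n = 8


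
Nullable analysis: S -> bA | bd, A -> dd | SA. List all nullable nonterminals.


A nonterminal is nullable iff some alternative derives ε (directly, or every symbol in it is nullable)
Nullable: {}


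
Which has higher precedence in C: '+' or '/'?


'/' is multiplicative (level 10); '+' is additive (level 9)
Higher level binds tighter
'/' has higher precedence than '+'


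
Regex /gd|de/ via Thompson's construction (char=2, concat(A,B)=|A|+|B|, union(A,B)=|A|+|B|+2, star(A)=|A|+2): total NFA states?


Syntax tree has 4 char leaf(s), 1 union(s), 0 star(s)
chars contribute 4×2 = 8; each union adds +2; each star adds +2
Total: 8 + 2 + 0 = 10 states


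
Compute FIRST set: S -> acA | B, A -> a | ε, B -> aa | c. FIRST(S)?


Per alternative of S: FIRST(acA) = {a}; FIRST(B) = {a, c}
FIRST(S) = {a, c}


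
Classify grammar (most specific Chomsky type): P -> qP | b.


Right-linear: every RHS is a terminal or a terminal followed by one nonterminal
Classification: Type 3 (Regular)


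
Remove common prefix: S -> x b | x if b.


Common prefix: 'x'
Factored: S -> x S', S' -> b | if b


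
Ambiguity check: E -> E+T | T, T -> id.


precedence layered via separate nonterminal T: deterministic
Unambiguous


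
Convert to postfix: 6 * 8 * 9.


Left to right (same or higher precedence on left)
Postfix: 6 8 * 9 *


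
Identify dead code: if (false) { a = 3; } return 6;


condition is constant false, so the whole block is unreachable
Dead: 'if (false) { a = 3; }'


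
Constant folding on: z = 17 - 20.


17 - 20 = -3 at compile time
Optimized: z = -3


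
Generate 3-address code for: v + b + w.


Break into single-operator statements:
t1 = v + b
t2 = t1 + w


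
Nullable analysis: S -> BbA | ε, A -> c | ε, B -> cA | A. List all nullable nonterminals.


A nonterminal is nullable iff some alternative derives ε (directly, or every symbol in it is nullable)
Nullable: {A, B, S}


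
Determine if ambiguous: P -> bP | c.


right-linear, alternatives start with distinct terminals 'b' vs 'c': unique leftmost derivation
Unambiguous


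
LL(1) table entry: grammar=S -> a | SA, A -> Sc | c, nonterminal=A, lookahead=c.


For [A, c]: 'c' ∈ FIRST(c)
Entry: A -> c


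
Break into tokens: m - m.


Scan left to right, longest-match per lexeme
Tokens: ID(m), OP(-), ID(m)


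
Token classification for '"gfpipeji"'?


Pattern: double-quoted sequence
Type: STRING_LITERAL


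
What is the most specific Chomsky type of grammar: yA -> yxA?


LHS has context (more than one symbol) and |LHS| ≤ |RHS|
Classification: Type 1 (Context-Sensitive)


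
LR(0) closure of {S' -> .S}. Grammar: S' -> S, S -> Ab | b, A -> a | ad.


Start: S' -> .S
For each item with dot before a nonterminal B, add B -> .γ for every B-production
Closure: [S' -> .S, S -> .Ab, S -> .b, A -> .a, A -> .ad]


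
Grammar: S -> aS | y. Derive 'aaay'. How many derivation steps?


Derivation: S => aS => aaS => aaaS => aaay
Steps: 4


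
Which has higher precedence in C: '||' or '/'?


'/' is multiplicative (level 10); '||' is logical OR (level 1)
Higher level binds tighter
'/' has higher precedence than '||'


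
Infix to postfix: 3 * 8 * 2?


Left to right (same or higher precedence on left)
Postfix: 3 8 * 2 *


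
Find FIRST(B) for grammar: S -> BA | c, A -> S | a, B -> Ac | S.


Per alternative of B: FIRST(Ac) = {a, c}; FIRST(S) = {a, c}
FIRST(B) = {a, c}


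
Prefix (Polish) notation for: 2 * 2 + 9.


left-to-right (same/higher precedence on left): tree is (+ (* 2 2) 9)
Prefix: + * 2 2 9


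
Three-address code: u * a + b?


Break into single-operator statements:
t1 = u * a
t2 = t1 + b


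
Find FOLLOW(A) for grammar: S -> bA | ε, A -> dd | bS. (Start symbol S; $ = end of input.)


$ ∈ FOLLOW(S). For each A -> αBβ: add FIRST(β)\{ε} to FOLLOW(B); if β nullable, add FOLLOW(A).
FOLLOW(A) = {$}


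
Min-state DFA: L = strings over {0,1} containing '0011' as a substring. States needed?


KMP-style automaton: 4 progress states + 1 absorbing accept = 5
Minimal DFA: 5 states


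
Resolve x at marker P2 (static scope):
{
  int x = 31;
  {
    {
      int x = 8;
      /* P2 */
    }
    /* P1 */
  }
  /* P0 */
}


x declared in the same block as P2
x = 8


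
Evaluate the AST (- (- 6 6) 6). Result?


Evaluate inner: (- 6 6) = 0
Evaluate root: (- 0 6) = -6
Result: -6


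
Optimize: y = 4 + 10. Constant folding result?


4 + 10 = 14 at compile time
Optimized: y = 14


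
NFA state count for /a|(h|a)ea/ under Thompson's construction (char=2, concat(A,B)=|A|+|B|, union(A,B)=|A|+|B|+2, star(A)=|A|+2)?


Syntax tree has 5 char leaf(s), 2 union(s), 0 star(s)
chars contribute 5×2 = 10; each union adds +2; each star adds +2
Total: 10 + 4 + 0 = 14 states


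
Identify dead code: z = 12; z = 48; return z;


first assignment to z is overwritten before any read
Dead: 'z = 12'


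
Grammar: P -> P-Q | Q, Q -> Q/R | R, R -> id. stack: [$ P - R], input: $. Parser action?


'R' (not preceded by Q/) is the handle for Q -> R
Action: reduce (Q -> R)


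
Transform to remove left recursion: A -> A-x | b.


Left-recursive alternatives: A-x; non-recursive: b
Introduce A': A -> bA', A' -> -xA' | ε


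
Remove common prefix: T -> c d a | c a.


Common prefix: 'c'
Factored: T -> c T', T' -> d a | a


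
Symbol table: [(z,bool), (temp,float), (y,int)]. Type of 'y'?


Lookup 'y' → type int


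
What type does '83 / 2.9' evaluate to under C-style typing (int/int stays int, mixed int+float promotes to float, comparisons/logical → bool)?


Operand types: int / float
Rule: mixed int/float promotes to float; int/int stays int
Result type: float


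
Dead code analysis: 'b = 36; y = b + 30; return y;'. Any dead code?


b is read by y's definition; y is returned
No dead code


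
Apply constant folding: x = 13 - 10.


13 - 10 = 3 at compile time
Optimized: x = 3


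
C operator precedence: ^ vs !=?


'!=' is equality (level 6); '^' is bitwise XOR (level 4)
Higher level binds tighter
'!=' has higher precedence than '^'


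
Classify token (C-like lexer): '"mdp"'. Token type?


Pattern: double-quoted sequence
Type: STRING_LITERAL


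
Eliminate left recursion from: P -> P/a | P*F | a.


Left-recursive alternatives: P/a, P*F; non-recursive: a
Introduce P': P -> aP', P' -> /aP' | *FP' | ε


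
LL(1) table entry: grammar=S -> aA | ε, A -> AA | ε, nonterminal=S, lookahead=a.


For [S, a]: 'a' ∈ FIRST(aA)
Entry: S -> aA


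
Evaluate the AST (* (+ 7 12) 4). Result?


Evaluate inner: (+ 7 12) = 19
Evaluate root: (* 19 4) = 76
Result: 76


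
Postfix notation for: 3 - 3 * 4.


* has higher precedence, evaluate 3*4 first
Postfix: 3 3 4 * -


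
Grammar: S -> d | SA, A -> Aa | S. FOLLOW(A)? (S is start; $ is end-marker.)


$ ∈ FOLLOW(S). For each A -> αBβ: add FIRST(β)\{ε} to FOLLOW(B); if β nullable, add FOLLOW(A).
FOLLOW(A) = {$, a, d}


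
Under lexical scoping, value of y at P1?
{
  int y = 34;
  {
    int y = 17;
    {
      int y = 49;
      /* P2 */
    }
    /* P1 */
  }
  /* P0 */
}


y declared in the same block as P1
y = 17


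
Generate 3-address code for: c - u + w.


Break into single-operator statements:
t1 = c - u
t2 = t1 + w


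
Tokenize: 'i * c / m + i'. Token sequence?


Scan left to right, longest-match per lexeme
Tokens: ID(i), OP(*), ID(c), OP(/), ID(m), OP(+), ID(i)


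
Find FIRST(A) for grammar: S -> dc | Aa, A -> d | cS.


Per alternative of A: FIRST(d) = {d}; FIRST(cS) = {c}
FIRST(A) = {c, d}


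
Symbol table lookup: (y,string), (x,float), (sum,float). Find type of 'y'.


Lookup 'y' → type string


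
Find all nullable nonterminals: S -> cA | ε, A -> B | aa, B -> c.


A nonterminal is nullable iff some alternative derives ε (directly, or every symbol in it is nullable)
Nullable: {S}


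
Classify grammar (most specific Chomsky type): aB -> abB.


LHS has context (more than one symbol) and |LHS| ≤ |RHS|
Classification: Type 1 (Context-Sensitive)


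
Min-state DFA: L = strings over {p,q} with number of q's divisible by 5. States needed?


Track (count of q) mod 5: states 0..4, accept at 0
Minimal DFA: 5 states


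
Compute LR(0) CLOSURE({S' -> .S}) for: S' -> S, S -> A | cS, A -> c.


Start: S' -> .S
For each item with dot before a nonterminal B, add B -> .γ for every B-production
Closure: [S' -> .S, S -> .A, S -> .cS, A -> .c]


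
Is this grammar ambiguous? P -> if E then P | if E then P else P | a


dangling else: 'if E then if E then a else a' parses two ways
Ambiguous


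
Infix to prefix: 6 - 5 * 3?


'*' binds tighter: tree is (- 6 (* 5 3))
Prefix: - 6 * 5 3


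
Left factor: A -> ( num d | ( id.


Common prefix: '('
Factored: A -> ( A', A' -> num d | id


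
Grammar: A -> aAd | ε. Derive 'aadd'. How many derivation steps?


Derivation: A => aAd => aaAdd => aadd
Steps: 3


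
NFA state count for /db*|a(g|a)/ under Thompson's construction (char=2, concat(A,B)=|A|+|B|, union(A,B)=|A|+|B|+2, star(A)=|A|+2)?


Syntax tree has 5 char leaf(s), 2 union(s), 1 star(s)
chars contribute 5×2 = 10; each union adds +2; each star adds +2
Total: 10 + 4 + 2 = 16 states


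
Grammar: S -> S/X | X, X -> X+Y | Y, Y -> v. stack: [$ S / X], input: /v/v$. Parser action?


handle 'S/X' on top; lookahead ∈ FOLLOW(S) = {/, $}
Action: reduce (S -> S/X)


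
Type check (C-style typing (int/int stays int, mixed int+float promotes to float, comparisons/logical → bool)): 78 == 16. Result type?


Operand types: int == int
Rule: comparison yields bool
Result type: bool


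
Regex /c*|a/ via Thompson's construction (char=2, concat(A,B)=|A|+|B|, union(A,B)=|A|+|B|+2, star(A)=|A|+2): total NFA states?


Syntax tree has 2 char leaf(s), 1 union(s), 1 star(s)
chars contribute 2×2 = 4; each union adds +2; each star adds +2
Total: 4 + 2 + 2 = 8 states


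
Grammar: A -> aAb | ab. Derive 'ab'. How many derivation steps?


Derivation: A => ab
Steps: 1


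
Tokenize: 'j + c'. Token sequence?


Scan left to right, longest-match per lexeme
Tokens: ID(j), OP(+), ID(c)


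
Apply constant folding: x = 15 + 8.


15 + 8 = 23 at compile time
Optimized: x = 23


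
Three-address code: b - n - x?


Break into single-operator statements:
t1 = b - n
t2 = t1 - x


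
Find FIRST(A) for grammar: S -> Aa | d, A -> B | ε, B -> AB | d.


Per alternative of A: FIRST(B) = {d}; FIRST(ε) = {ε}
FIRST(A) = {d, ε}


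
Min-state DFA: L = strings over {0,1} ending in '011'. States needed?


Track the longest suffix of input matching a prefix of '011': 4 classes (prefixes of length 0..3)
Minimal DFA: 4 states


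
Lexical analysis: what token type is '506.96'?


Pattern: digits with a decimal point
Type: FLOAT_LITERAL


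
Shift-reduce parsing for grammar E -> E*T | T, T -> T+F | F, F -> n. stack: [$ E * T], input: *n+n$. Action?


handle 'E*T' on top; lookahead ∈ FOLLOW(E) = {*, $}
Action: reduce (E -> E*T)


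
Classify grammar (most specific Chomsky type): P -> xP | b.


Right-linear: every RHS is a terminal or a terminal followed by one nonterminal
Classification: Type 3 (Regular)


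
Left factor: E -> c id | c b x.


Common prefix: 'c'
Factored: E -> c E', E' -> id | b x


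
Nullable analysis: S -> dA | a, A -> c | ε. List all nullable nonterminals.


A nonterminal is nullable iff some alternative derives ε (directly, or every symbol in it is nullable)
Nullable: {A}


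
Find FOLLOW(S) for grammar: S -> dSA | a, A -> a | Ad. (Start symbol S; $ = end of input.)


$ ∈ FOLLOW(S). For each A -> αBβ: add FIRST(β)\{ε} to FOLLOW(B); if β nullable, add FOLLOW(A).
FOLLOW(S) = {$, a}


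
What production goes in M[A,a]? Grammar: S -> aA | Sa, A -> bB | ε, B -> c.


For [A, a]: ε is nullable and 'a' ∈ FOLLOW(A)
Entry: A -> ε


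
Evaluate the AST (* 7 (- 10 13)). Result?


Evaluate inner: (- 10 13) = -3
Evaluate root: (* 7 -3) = -21
Result: -21


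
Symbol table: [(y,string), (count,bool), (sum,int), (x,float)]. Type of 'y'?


Lookup 'y' → type string


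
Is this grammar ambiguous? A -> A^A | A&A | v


'v^v&v' has two parse trees (no precedence encoded between ^ and &)
Ambiguous


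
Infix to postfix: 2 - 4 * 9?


* has higher precedence, evaluate 4*9 first
Postfix: 2 4 9 * -


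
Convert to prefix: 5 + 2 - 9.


left-to-right (same/higher precedence on left): tree is (- (+ 5 2) 9)
Prefix: - + 5 2 9


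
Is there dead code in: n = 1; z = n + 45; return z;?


n is read by z's definition; z is returned
No dead code


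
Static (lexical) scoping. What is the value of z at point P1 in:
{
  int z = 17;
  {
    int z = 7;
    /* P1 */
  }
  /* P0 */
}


z declared in the same block as P1
z = 7


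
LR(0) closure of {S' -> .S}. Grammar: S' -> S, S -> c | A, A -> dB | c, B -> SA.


Start: S' -> .S
For each item with dot before a nonterminal B, add B -> .γ for every B-production
Closure: [S' -> .S, S -> .c, S -> .A, A -> .dB, A -> .c]


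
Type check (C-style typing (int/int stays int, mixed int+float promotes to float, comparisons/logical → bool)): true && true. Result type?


Operand types: bool && bool
Rule: logical operators take bool operands and yield bool
Result type: bool


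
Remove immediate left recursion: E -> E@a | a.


Left-recursive alternatives: E@a; non-recursive: a
Introduce E': E -> aE', E' -> @aE' | ε


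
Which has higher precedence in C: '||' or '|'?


'|' is bitwise OR (level 3); '||' is logical OR (level 1)
Higher level binds tighter
'|' has higher precedence than '||'


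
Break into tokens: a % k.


Scan left to right, longest-match per lexeme
Tokens: ID(a), OP(%), ID(k)


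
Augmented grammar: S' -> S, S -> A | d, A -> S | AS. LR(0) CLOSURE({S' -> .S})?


Start: S' -> .S
For each item with dot before a nonterminal B, add B -> .γ for every B-production
Closure: [S' -> .S, S -> .A, S -> .d, A -> .S, A -> .AS]


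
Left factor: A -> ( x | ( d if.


Common prefix: '('
Factored: A -> ( A', A' -> x | d if


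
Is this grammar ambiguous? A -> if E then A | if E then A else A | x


dangling else: 'if E then if E then x else x' parses two ways
Ambiguous


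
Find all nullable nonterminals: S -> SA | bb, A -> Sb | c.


A nonterminal is nullable iff some alternative derives ε (directly, or every symbol in it is nullable)
Nullable: {}


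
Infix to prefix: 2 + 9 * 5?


'*' binds tighter: tree is (+ 2 (* 9 5))
Prefix: + 2 * 9 5


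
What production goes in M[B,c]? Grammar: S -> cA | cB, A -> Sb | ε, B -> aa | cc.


For [B, c]: 'c' ∈ FIRST(cc)
Entry: B -> cc


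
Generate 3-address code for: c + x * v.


Break into single-operator statements:
t1 = x * v
t2 = c + t1


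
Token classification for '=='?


Pattern: operator symbol
Type: OPERATOR


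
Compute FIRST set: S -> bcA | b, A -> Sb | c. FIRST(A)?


Per alternative of A: FIRST(Sb) = {b}; FIRST(c) = {c}
FIRST(A) = {b, c}


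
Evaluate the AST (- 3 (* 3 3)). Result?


Evaluate inner: (* 3 3) = 9
Evaluate root: (- 3 9) = -6
Result: -6


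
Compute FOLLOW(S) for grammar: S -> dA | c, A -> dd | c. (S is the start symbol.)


$ ∈ FOLLOW(S). For each A -> αBβ: add FIRST(β)\{ε} to FOLLOW(B); if β nullable, add FOLLOW(A).
FOLLOW(S) = {$}


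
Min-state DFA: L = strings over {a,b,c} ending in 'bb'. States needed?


Track the longest suffix of input matching a prefix of 'bb': 3 classes (prefixes of length 0..2)
Minimal DFA: 3 states


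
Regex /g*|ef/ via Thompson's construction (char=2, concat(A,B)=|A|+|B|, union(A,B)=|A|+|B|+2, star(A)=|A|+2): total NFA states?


Syntax tree has 3 char leaf(s), 1 union(s), 1 star(s)
chars contribute 3×2 = 6; each union adds +2; each star adds +2
Total: 6 + 2 + 2 = 10 states


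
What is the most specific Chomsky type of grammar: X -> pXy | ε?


Single nonterminal LHS, but p^n y^n is not regular
Classification: Type 2 (Context-Free)


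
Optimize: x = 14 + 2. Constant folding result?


14 + 2 = 16 at compile time
Optimized: x = 16


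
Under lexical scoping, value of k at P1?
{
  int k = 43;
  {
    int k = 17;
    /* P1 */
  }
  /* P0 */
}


k declared in the same block as P1
k = 17


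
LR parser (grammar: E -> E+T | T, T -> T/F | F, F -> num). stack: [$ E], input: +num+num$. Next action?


shift '+' to continue E -> E+T
Action: shift


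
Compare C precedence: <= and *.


'*' is multiplicative (level 10); '<=' is relational (level 7)
Higher level binds tighter
'*' has higher precedence than '<='


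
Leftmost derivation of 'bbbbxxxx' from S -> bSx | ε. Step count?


Derivation: S => bSx => bbSxx => bbbSxxx => bbbbSxxxx => bbbbxxxx
Steps: 5


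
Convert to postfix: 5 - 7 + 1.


Left to right (same or higher precedence on left)
Postfix: 5 7 - 1 +


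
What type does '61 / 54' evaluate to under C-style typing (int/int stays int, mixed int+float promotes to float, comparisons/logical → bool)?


Operand types: int / int
Rule: mixed int/float promotes to float; int/int stays int
Result type: int


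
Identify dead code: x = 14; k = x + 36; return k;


x is read by k's definition; k is returned
No dead code


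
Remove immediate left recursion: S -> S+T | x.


Left-recursive alternatives: S+T; non-recursive: x
Introduce S': S -> xS', S' -> +TS' | ε


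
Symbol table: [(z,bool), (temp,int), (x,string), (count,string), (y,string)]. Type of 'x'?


Lookup 'x' → type string


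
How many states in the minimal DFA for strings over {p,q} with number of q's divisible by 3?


Track (count of q) mod 3: states 0..2, accept at 0
Minimal DFA: 3 states


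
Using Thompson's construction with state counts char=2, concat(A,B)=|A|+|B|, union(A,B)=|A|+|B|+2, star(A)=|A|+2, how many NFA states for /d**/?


Syntax tree has 1 char leaf(s), 0 union(s), 2 star(s)
chars contribute 1×2 = 2; each union adds +2; each star adds +2
Total: 2 + 0 + 4 = 6 states


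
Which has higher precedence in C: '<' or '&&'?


'<' is relational (level 7); '&&' is logical AND (level 2)
Higher level binds tighter
'<' has higher precedence than '&&'


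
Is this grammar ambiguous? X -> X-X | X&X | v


'v-v&v' has two parse trees (no precedence encoded between - and &)
Ambiguous


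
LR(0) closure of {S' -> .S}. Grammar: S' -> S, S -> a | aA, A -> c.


Start: S' -> .S
For each item with dot before a nonterminal B, add B -> .γ for every B-production
Closure: [S' -> .S, S -> .a, S -> .aA]


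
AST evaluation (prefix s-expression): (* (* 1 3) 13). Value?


Evaluate inner: (* 1 3) = 3
Evaluate root: (* 3 13) = 39
Result: 39


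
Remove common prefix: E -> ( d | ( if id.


Common prefix: '('
Factored: E -> ( E', E' -> d | if id


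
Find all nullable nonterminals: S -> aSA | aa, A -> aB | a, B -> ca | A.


A nonterminal is nullable iff some alternative derives ε (directly, or every symbol in it is nullable)
Nullable: {}


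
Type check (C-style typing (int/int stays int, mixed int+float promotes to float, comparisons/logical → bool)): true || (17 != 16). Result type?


Operand types: bool || bool
Rule: logical operators take bool operands and yield bool
Result type: bool


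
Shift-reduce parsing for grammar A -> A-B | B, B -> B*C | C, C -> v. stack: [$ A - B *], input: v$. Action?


no handle; shift 'v'
Action: shift


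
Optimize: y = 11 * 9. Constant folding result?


11 * 9 = 99 at compile time
Optimized: y = 99


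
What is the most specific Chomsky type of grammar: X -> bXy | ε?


Single nonterminal LHS, but b^n y^n is not regular
Classification: Type 2 (Context-Free)


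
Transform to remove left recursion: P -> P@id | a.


Left-recursive alternatives: P@id; non-recursive: a
Introduce P': P -> aP', P' -> @idP' | ε


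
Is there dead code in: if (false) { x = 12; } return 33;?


condition is constant false, so the whole block is unreachable
Dead: 'if (false) { x = 12; }'


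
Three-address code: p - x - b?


Break into single-operator statements:
t1 = p - x
t2 = t1 - b


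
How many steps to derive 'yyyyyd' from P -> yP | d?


Derivation: P => yP => yyP => yyyP => yyyyP => yyyyyP => yyyyyd
Steps: 6


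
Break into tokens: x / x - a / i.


Scan left to right, longest-match per lexeme
Tokens: ID(x), OP(/), ID(x), OP(-), ID(a), OP(/), ID(i)


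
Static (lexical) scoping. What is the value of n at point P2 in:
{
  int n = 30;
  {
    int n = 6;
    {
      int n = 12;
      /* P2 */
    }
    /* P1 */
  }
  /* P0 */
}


n declared in the same block as P2
n = 12


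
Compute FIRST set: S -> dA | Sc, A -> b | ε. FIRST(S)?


Per alternative of S: FIRST(dA) = {d}; FIRST(Sc) = {d}
FIRST(S) = {d}


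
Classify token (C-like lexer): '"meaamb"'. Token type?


Pattern: double-quoted sequence
Type: STRING_LITERAL


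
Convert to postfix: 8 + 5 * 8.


* has higher precedence, evaluate 5*8 first
Postfix: 8 5 8 * +


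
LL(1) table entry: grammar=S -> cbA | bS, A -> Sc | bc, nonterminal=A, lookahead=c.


For [A, c]: 'c' ∈ FIRST(Sc)
Entry: A -> Sc


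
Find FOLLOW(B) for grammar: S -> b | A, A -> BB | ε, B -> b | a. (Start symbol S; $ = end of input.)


$ ∈ FOLLOW(S). For each A -> αBβ: add FIRST(β)\{ε} to FOLLOW(B); if β nullable, add FOLLOW(A).
FOLLOW(B) = {$, a, b}


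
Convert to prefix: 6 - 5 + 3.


left-to-right (same/higher precedence on left): tree is (+ (- 6 5) 3)
Prefix: + - 6 5 3


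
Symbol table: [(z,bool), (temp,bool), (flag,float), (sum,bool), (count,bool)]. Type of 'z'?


Lookup 'z' → type bool


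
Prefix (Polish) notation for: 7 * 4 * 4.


left-to-right (same/higher precedence on left): tree is (* (* 7 4) 4)
Prefix: * * 7 4 4


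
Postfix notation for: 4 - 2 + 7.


Left to right (same or higher precedence on left)
Postfix: 4 2 - 7 +


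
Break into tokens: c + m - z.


Scan left to right, longest-match per lexeme
Tokens: ID(c), OP(+), ID(m), OP(-), ID(z)


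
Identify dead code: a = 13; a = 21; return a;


first assignment to a is overwritten before any read
Dead: 'a = 13'


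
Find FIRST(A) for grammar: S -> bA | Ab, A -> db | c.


Per alternative of A: FIRST(db) = {d}; FIRST(c) = {c}
FIRST(A) = {c, d}


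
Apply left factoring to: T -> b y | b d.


Common prefix: 'b'
Factored: T -> b T', T' -> y | d


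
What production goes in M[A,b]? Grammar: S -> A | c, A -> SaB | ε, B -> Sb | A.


For [A, b]: ε is nullable and 'b' ∈ FOLLOW(A)
Entry: A -> ε


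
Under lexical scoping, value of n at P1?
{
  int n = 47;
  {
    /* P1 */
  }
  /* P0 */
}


P1's block does not declare n; resolves to the enclosing declaration at depth 0
n = 47


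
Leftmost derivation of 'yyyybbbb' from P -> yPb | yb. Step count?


Derivation: P => yPb => yyPbb => yyyPbbb => yyyybbbb
Steps: 4


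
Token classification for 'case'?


Pattern: reserved word
Type: KEYWORD


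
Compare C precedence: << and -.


'-' is additive (level 9); '<<' is shift (level 8)
Higher level binds tighter
'-' has higher precedence than '<<'


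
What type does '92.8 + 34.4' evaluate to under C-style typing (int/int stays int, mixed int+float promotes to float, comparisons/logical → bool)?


Operand types: float + float
Rule: mixed int/float promotes to float; int/int stays int
Result type: float


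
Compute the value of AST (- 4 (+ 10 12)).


Evaluate inner: (+ 10 12) = 22
Evaluate root: (- 4 22) = -18
Result: -18


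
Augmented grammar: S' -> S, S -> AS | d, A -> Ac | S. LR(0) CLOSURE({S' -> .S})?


Start: S' -> .S
For each item with dot before a nonterminal B, add B -> .γ for every B-production
Closure: [S' -> .S, S -> .AS, S -> .d, A -> .Ac, A -> .S]


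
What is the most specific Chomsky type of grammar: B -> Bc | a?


Left-linear: every RHS is a terminal or one nonterminal followed by a terminal
Classification: Type 3 (Regular)


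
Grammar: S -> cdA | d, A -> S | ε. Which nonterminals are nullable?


A nonterminal is nullable iff some alternative derives ε (directly, or every symbol in it is nullable)
Nullable: {A}


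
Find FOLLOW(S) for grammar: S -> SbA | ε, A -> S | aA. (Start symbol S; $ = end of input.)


$ ∈ FOLLOW(S). For each A -> αBβ: add FIRST(β)\{ε} to FOLLOW(B); if β nullable, add FOLLOW(A).
FOLLOW(S) = {$, b}


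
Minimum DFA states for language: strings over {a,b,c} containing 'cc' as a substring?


KMP-style automaton: 2 progress states + 1 absorbing accept = 3
Minimal DFA: 3 states


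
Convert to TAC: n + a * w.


Break into single-operator statements:
t1 = a * w
t2 = n + t1


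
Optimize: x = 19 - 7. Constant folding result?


19 - 7 = 12 at compile time
Optimized: x = 12


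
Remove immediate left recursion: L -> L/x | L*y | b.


Left-recursive alternatives: L/x, L*y; non-recursive: b
Introduce L': L -> bL', L' -> /xL' | *yL' | ε


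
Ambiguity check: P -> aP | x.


right-linear, alternatives start with distinct terminals 'a' vs 'x': unique leftmost derivation
Unambiguous


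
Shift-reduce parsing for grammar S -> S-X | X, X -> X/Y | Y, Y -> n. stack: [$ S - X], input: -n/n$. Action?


handle 'S-X' on top; lookahead ∈ FOLLOW(S) = {-, $}
Action: reduce (S -> S-X)


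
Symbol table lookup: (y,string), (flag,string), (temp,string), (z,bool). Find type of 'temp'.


Lookup 'temp' → type string


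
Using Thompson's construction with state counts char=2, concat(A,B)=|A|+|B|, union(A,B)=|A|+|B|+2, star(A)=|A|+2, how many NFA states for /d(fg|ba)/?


Syntax tree has 5 char leaf(s), 1 union(s), 0 star(s)
chars contribute 5×2 = 10; each union adds +2; each star adds +2
Total: 10 + 2 + 0 = 12 states


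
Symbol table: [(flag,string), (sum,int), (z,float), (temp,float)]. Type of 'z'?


Lookup 'z' → type float


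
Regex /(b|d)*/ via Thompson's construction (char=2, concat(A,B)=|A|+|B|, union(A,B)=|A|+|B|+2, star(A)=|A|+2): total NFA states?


Syntax tree has 2 char leaf(s), 1 union(s), 1 star(s)
chars contribute 2×2 = 4; each union adds +2; each star adds +2
Total: 4 + 2 + 2 = 8 states


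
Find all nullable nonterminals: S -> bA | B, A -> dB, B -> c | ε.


A nonterminal is nullable iff some alternative derives ε (directly, or every symbol in it is nullable)
Nullable: {B, S}


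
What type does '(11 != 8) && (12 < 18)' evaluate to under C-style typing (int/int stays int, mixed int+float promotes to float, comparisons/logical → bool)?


Operand types: bool && bool
Rule: logical operators take bool operands and yield bool
Result type: bool


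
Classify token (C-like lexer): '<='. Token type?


Pattern: operator symbol
Type: OPERATOR


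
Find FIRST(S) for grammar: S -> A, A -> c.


Per alternative of S: FIRST(A) = {c}
FIRST(S) = {c}


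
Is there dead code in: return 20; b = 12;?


statement follows a return and is unreachable
Dead: 'b = 12'


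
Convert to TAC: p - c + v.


Break into single-operator statements:
t1 = p - c
t2 = t1 + v


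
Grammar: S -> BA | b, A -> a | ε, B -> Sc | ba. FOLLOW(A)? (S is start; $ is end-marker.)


$ ∈ FOLLOW(S). For each A -> αBβ: add FIRST(β)\{ε} to FOLLOW(B); if β nullable, add FOLLOW(A).
FOLLOW(A) = {$, c}


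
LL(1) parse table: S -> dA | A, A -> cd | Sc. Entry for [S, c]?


For [S, c]: 'c' ∈ FIRST(A)
Entry: S -> A


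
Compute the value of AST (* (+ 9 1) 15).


Evaluate inner: (+ 9 1) = 10
Evaluate root: (* 10 15) = 150
Result: 150


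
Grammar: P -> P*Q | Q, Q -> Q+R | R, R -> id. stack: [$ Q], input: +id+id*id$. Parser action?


shift '+' to continue Q -> Q+R
Action: shift


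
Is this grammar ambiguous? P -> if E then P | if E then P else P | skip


dangling else: 'if E then if E then skip else skip' parses two ways
Ambiguous


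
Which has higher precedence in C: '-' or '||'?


'-' is additive (level 9); '||' is logical OR (level 1)
Higher level binds tighter
'-' has higher precedence than '||'


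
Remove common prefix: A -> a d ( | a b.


Common prefix: 'a'
Factored: A -> a A', A' -> d ( | b


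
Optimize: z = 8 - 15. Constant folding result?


8 - 15 = -7 at compile time
Optimized: z = -7


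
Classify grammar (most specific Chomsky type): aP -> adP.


LHS has context (more than one symbol) and |LHS| ≤ |RHS|
Classification: Type 1 (Context-Sensitive)


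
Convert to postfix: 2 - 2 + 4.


Left to right (same or higher precedence on left)
Postfix: 2 2 - 4 +


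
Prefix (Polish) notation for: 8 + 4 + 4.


left-to-right (same/higher precedence on left): tree is (+ (+ 8 4) 4)
Prefix: + + 8 4 4


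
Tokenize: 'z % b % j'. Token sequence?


Scan left to right, longest-match per lexeme
Tokens: ID(z), OP(%), ID(b), OP(%), ID(j)


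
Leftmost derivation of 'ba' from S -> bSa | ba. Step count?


Derivation: S => ba
Steps: 1


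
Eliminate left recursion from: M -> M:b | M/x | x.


Left-recursive alternatives: M:b, M/x; non-recursive: x
Introduce M': M -> xM', M' -> :bM' | /xM' | ε


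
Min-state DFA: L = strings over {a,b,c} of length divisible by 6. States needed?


Track length mod 6: states 0..5, accept at 0
Minimal DFA: 6 states


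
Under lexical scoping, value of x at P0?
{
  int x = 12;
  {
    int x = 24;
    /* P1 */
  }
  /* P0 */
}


x declared in the same block as P0
x = 12


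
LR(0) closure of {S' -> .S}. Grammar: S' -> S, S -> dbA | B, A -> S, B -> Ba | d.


Start: S' -> .S
For each item with dot before a nonterminal B, add B -> .γ for every B-production
Closure: [S' -> .S, S -> .dbA, S -> .B, B -> .Ba, B -> .d]


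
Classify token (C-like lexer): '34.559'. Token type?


Pattern: digits with a decimal point
Type: FLOAT_LITERAL


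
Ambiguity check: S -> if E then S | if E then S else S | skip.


dangling else: 'if E then if E then skip else skip' parses two ways
Ambiguous


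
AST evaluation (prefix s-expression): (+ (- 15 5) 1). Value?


Evaluate inner: (- 15 5) = 10
Evaluate root: (+ 10 1) = 11
Result: 11


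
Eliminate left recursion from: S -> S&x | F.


Left-recursive alternatives: S&x; non-recursive: F
Introduce S': S -> FS', S' -> &xS' | ε


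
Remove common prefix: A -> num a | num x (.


Common prefix: 'num'
Factored: A -> num A', A' -> a | x (


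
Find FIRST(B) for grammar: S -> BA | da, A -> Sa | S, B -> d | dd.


Per alternative of B: FIRST(d) = {d}; FIRST(dd) = {d}
FIRST(B) = {d}


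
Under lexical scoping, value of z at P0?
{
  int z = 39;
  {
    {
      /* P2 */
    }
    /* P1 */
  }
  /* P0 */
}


z declared in the same block as P0
z = 39


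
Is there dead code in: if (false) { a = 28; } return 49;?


condition is constant false, so the whole block is unreachable
Dead: 'if (false) { a = 28; }'


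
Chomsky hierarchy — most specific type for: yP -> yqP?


LHS has context (more than one symbol) and |LHS| ≤ |RHS|
Classification: Type 1 (Context-Sensitive)


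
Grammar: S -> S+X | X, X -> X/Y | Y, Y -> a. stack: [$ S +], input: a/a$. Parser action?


no handle ('S+' is not any RHS); shift 'a'
Action: shift


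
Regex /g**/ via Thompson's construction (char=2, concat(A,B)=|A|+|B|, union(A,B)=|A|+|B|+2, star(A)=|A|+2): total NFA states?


Syntax tree has 1 char leaf(s), 0 union(s), 2 star(s)
chars contribute 1×2 = 2; each union adds +2; each star adds +2
Total: 2 + 0 + 4 = 6 states


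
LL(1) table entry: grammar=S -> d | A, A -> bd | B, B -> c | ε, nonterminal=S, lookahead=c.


For [S, c]: 'c' ∈ FIRST(A)
Entry: S -> A


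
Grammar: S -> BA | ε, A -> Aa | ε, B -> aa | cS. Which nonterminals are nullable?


A nonterminal is nullable iff some alternative derives ε (directly, or every symbol in it is nullable)
Nullable: {A, S}


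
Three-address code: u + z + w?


Break into single-operator statements:
t1 = u + z
t2 = t1 + w


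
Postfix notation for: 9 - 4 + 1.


Left to right (same or higher precedence on left)
Postfix: 9 4 - 1 +


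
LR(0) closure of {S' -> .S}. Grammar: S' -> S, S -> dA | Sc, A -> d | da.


Start: S' -> .S
For each item with dot before a nonterminal B, add B -> .γ for every B-production
Closure: [S' -> .S, S -> .dA, S -> .Sc]


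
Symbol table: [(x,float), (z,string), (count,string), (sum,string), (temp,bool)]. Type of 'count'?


Lookup 'count' → type string


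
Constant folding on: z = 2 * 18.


2 * 18 = 36 at compile time
Optimized: z = 36


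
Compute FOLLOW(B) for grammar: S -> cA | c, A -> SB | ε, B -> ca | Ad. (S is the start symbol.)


$ ∈ FOLLOW(S). For each A -> αBβ: add FIRST(β)\{ε} to FOLLOW(B); if β nullable, add FOLLOW(A).
FOLLOW(B) = {$, c, d}


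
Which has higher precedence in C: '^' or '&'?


'&' is bitwise AND (level 5); '^' is bitwise XOR (level 4)
Higher level binds tighter
'&' has higher precedence than '^'


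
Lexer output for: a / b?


Scan left to right, longest-match per lexeme
Tokens: ID(a), OP(/), ID(b)


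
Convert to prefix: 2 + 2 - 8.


left-to-right (same/higher precedence on left): tree is (- (+ 2 2) 8)
Prefix: - + 2 2 8


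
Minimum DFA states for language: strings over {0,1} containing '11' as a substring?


KMP-style automaton: 2 progress states + 1 absorbing accept = 3
Minimal DFA: 3 states


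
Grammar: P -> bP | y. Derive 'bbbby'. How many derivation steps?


Derivation: P => bP => bbP => bbbP => bbbbP => bbbby
Steps: 5


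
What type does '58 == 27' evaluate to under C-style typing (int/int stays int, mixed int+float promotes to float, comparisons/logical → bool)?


Operand types: int == int
Rule: comparison yields bool
Result type: bool


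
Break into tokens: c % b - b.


Scan left to right, longest-match per lexeme
Tokens: ID(c), OP(%), ID(b), OP(-), ID(b)


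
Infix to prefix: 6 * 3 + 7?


left-to-right (same/higher precedence on left): tree is (+ (* 6 3) 7)
Prefix: + * 6 3 7


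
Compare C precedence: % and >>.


'%' is multiplicative (level 10); '>>' is shift (level 8)
Higher level binds tighter
'%' has higher precedence than '>>'


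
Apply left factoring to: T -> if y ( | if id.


Common prefix: 'if'
Factored: T -> if T', T' -> y ( | id


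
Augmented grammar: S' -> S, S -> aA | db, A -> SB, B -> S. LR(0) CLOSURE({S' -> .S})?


Start: S' -> .S
For each item with dot before a nonterminal B, add B -> .γ for every B-production
Closure: [S' -> .S, S -> .aA, S -> .db]


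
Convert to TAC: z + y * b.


Break into single-operator statements:
t1 = y * b
t2 = z + t1


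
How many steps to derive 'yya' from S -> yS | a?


Derivation: S => yS => yyS => yya
Steps: 3


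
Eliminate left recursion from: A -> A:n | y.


Left-recursive alternatives: A:n; non-recursive: y
Introduce A': A -> yA', A' -> :nA' | ε


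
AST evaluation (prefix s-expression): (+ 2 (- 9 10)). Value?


Evaluate inner: (- 9 10) = -1
Evaluate root: (+ 2 -1) = 1
Result: 1


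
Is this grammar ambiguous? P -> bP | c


right-linear, alternatives start with distinct terminals 'b' vs 'c': unique leftmost derivation
Unambiguous


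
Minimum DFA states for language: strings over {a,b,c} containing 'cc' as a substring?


KMP-style automaton: 2 progress states + 1 absorbing accept = 3
Minimal DFA: 3 states


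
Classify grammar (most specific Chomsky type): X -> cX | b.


Right-linear: every RHS is a terminal or a terminal followed by one nonterminal
Classification: Type 3 (Regular)


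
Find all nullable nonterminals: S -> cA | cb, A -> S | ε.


A nonterminal is nullable iff some alternative derives ε (directly, or every symbol in it is nullable)
Nullable: {A}
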